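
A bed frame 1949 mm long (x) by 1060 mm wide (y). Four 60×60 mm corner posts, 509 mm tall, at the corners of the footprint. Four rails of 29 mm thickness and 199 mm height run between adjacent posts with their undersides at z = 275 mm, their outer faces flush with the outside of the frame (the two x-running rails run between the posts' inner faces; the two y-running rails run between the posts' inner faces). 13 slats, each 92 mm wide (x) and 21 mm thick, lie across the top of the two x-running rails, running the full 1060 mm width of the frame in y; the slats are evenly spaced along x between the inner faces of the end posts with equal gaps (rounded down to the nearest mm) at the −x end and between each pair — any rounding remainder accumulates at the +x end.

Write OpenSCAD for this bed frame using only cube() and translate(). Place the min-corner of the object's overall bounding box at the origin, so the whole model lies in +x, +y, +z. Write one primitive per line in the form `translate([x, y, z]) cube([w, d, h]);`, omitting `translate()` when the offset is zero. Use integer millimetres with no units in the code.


cube([60, 60, 509]);
translate([0, 1000, 0]) cube([60, 60, 509]);
translate([1889, 0, 0]) cube([60, 60, 509]);
translate([1889, 1000, 0]) cube([60, 60, 509]);
translate([60, 0, 275]) cube([1829, 29, 199]);
translate([60, 1031, 275]) cube([1829, 29, 199]);
translate([0, 60, 275]) cube([29, 940, 199]);
translate([1920, 60, 275]) cube([29, 940, 199]);
translate([105, 0, 474]) cube([92, 1060, 21]);
translate([242, 0, 474]) cube([92, 1060, 21]);
translate([379, 0, 474]) cube([92, 1060, 21]);
translate([516, 0, 474]) cube([92, 1060, 21]);
translate([653, 0, 474]) cube([92, 1060, 21]);
translate([790, 0, 474]) cube([92, 1060, 21]);
translate([927, 0, 474]) cube([92, 1060, 21]);
translate([1064, 0, 474]) cube([92, 1060, 21]);
translate([1201, 0, 474]) cube([92, 1060, 21]);
translate([1338, 0, 474]) cube([92, 1060, 21]);
translate([1475, 0, 474]) cube([92, 1060, 21]);
translate([1612, 0, 474]) cube([92, 1060, 21]);
translate([1749, 0, 474]) cube([92, 1060, 21]);


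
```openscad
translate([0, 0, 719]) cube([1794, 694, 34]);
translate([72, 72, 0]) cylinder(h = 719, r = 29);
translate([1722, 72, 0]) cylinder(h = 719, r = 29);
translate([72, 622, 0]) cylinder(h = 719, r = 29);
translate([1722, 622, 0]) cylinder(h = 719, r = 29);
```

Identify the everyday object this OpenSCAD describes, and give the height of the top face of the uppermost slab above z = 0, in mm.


A table. The table height is 753 mm.

A 1794×694×34 slab sits at z = 719 on four Ø58 mm round legs — a table. The top surface is at 719 + 34 = 753 mm.


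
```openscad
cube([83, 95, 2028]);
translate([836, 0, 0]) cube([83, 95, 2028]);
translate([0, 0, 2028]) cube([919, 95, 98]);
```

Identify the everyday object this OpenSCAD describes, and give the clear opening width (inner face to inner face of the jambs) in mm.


A door frame. The clear opening width is 753 mm.

Two 2028 mm tall posts with a header on top — a door frame. The left jamb is 83 mm wide at x = 0; the right jamb starts at x = 836. The clear opening is 836 − 83 = 753 mm.


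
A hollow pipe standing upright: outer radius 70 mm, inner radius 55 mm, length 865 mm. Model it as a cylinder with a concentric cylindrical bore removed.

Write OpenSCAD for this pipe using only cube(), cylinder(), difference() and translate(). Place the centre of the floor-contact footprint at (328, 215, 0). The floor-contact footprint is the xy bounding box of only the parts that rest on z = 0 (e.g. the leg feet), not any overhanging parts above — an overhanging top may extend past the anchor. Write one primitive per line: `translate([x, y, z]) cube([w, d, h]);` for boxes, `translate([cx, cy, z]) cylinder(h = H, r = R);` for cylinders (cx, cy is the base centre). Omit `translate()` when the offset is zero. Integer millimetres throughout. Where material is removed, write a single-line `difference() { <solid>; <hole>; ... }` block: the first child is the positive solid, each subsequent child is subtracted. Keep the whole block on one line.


difference() { translate([328, 215, 0]) cylinder(h = 865, r = 70); translate([328, 215, 0]) cylinder(h = 865, r = 55); }


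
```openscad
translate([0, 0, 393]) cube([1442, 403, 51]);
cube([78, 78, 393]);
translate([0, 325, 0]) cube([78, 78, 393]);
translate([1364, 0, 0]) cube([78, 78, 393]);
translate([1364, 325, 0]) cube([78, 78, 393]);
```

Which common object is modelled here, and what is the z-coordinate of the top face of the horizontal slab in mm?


A bench. The seat-top height is 444 mm.

A long slab on four corner posts — a bench. The slab sits at z = 393 with thickness 51, so the top is 393 + 51 = 444 mm.


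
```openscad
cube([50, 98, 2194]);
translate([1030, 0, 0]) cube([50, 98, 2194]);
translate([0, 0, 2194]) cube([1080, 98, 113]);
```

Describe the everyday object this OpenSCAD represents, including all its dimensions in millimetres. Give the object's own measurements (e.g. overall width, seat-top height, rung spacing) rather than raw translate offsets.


A door frame. The clear opening is 980 mm wide and 2194 mm high. Two 50 mm wide jambs, 98 mm deep, stand either side of the opening from the floor to the top of the opening. A 113 mm thick head sits across the top of both jambs, spanning the full outside width of the frame.


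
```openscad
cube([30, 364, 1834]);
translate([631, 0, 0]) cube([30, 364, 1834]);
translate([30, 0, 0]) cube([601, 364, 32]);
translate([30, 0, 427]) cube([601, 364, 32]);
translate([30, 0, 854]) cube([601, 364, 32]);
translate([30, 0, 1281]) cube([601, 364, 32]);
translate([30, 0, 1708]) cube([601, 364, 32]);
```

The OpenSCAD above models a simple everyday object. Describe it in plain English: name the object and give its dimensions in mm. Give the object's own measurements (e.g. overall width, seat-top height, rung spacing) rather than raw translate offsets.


An open bookshelf. Two side panels, each 30 mm thick, 364 mm deep and 1834 mm tall, stand 661 mm apart (outside-to-outside). Between them sit 5 shelves, each 32 mm thick and 364 mm deep, spanning the full gap between the sides. The bottom shelf rests on the floor (its underside at z = 0) and the clear gap between one shelf's top and the next shelf's underside is 395 mm.


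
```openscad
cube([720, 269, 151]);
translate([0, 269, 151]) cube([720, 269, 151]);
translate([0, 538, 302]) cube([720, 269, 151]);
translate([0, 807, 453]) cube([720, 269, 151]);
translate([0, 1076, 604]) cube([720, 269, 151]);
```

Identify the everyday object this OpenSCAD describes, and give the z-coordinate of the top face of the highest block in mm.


A staircase. The total rise is 755 mm.

5 identical blocks, each offset up and back from the previous — a staircase. Each step is 151 mm tall and there are 5 of them, so the total rise is 5 × 151 = 755 mm.


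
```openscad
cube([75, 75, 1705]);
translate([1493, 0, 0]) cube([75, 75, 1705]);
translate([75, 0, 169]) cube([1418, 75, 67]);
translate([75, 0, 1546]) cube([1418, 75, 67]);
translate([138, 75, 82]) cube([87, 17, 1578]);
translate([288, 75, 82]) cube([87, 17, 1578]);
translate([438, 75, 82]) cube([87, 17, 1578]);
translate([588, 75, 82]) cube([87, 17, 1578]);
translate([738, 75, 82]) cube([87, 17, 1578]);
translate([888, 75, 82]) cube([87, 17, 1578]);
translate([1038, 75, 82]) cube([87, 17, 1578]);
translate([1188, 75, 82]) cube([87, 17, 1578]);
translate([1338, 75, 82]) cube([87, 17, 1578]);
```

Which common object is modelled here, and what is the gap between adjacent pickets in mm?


A fence section. The picket gap is 63 mm.

Two posts, two rails, 9 pickets — a fence section. Span 1418 mm holds 9 pickets of 87 mm with 10 equal gaps: ⌊(1418 − 9·87) / 10⌋ = 63 mm.


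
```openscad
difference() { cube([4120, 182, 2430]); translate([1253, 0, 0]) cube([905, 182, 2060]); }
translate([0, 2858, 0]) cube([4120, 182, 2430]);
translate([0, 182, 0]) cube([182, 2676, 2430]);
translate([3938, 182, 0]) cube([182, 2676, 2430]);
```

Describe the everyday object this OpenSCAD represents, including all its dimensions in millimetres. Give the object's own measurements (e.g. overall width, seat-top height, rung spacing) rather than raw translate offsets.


A single room: four walls, each 2430 mm tall and 182 mm thick, enclosing an outside footprint 4120×3040 mm (x × y), no floor or roof. The front and back walls (−y and +y sides) run the full x-width; the side walls fit between their inner faces. A door opening 905 mm wide and 2060 mm tall is cut through the front wall from the floor up, its −x edge 1253 mm from the wall's −x end.


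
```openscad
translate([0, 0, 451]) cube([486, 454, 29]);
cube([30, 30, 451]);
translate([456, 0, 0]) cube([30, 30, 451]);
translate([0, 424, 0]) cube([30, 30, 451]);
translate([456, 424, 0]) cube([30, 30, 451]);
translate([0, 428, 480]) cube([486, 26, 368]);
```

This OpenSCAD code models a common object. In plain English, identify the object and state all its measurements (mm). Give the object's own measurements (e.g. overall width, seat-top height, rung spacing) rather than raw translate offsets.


A chair. The seat is a 486×454×29 mm slab with its top at z = 480 mm, on four 30×30 mm corner legs (flush with the seat edges, standing on z = 0). A flat backrest 26 mm thick, 368 mm tall, spans the full seat width and rises from the seat top along its +y edge, rear face flush with the rear of the seat.


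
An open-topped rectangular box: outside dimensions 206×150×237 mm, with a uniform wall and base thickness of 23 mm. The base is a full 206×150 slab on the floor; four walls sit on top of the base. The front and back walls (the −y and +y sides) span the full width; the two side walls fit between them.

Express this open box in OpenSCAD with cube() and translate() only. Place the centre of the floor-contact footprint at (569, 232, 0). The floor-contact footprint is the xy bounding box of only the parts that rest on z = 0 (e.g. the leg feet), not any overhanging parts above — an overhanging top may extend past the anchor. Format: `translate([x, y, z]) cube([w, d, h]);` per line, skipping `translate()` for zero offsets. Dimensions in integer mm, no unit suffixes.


translate([466, 157, 0]) cube([206, 150, 23]);
translate([466, 157, 23]) cube([206, 23, 214]);
translate([466, 284, 23]) cube([206, 23, 214]);
translate([466, 180, 23]) cube([23, 104, 214]);
translate([649, 180, 23]) cube([23, 104, 214]);


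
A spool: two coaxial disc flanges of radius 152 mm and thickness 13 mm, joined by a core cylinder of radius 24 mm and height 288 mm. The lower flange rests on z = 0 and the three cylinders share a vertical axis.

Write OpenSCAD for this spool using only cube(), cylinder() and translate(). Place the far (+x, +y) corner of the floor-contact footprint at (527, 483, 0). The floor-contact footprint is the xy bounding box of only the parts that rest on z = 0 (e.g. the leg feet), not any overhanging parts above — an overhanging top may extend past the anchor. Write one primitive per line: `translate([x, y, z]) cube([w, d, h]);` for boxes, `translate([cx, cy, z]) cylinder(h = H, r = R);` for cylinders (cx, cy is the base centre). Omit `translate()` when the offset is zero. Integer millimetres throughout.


translate([375, 331, 0]) cylinder(h = 13, r = 152);
translate([375, 331, 13]) cylinder(h = 288, r = 24);
translate([375, 331, 301]) cylinder(h = 13, r = 152);


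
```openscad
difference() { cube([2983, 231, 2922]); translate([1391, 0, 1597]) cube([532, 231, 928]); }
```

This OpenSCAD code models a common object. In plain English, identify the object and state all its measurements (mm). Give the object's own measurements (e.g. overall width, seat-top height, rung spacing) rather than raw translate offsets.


A wall 2983 mm long (x), 231 mm thick (y), 2922 mm tall, with a rectangular window opening cut through it. The opening is 532 mm wide and 928 mm tall; its sill is at z = 1597 mm and its near (−x) edge is 1391 mm from the wall's −x end. The opening passes through the full wall thickness.


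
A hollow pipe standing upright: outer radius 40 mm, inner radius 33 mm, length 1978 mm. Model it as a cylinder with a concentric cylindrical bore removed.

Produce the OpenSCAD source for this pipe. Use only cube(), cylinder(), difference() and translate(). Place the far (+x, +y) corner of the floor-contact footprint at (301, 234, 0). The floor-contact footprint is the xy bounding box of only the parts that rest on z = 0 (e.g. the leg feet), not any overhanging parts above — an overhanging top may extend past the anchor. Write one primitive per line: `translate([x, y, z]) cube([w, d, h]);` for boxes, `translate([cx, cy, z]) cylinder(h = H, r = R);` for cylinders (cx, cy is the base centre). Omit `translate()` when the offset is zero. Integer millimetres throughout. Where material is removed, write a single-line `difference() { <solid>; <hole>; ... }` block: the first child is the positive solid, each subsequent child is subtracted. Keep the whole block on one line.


difference() { translate([261, 194, 0]) cylinder(h = 1978, r = 40); translate([261, 194, 0]) cylinder(h = 1978, r = 33); }


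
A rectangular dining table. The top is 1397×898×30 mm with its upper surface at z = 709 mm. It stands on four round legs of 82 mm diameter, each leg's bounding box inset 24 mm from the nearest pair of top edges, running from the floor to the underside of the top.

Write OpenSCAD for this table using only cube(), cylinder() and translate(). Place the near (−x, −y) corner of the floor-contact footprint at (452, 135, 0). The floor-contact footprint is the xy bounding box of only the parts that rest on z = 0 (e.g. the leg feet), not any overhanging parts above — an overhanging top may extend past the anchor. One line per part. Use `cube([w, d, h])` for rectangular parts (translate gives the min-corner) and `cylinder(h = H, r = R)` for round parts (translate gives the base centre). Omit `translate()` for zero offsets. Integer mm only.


translate([428, 111, 679]) cube([1397, 898, 30]);
translate([493, 176, 0]) cylinder(h = 679, r = 41);
translate([1760, 176, 0]) cylinder(h = 679, r = 41);
translate([493, 944, 0]) cylinder(h = 679, r = 41);
translate([1760, 944, 0]) cylinder(h = 679, r = 41);


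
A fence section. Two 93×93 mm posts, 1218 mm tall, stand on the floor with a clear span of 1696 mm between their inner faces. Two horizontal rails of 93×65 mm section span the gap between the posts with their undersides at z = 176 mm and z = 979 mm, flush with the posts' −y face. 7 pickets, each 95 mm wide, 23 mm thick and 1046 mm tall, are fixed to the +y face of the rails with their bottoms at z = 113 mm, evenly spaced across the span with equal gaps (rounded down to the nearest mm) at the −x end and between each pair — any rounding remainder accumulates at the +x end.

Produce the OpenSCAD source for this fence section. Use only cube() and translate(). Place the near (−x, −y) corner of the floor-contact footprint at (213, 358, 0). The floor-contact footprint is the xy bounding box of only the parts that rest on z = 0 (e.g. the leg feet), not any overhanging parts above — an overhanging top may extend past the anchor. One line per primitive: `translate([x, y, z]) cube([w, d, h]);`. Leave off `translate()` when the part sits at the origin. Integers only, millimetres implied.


translate([213, 358, 0]) cube([93, 93, 1218]);
translate([2002, 358, 0]) cube([93, 93, 1218]);
translate([306, 358, 176]) cube([1696, 93, 65]);
translate([306, 358, 979]) cube([1696, 93, 65]);
translate([434, 451, 113]) cube([95, 23, 1046]);
translate([657, 451, 113]) cube([95, 23, 1046]);
translate([880, 451, 113]) cube([95, 23, 1046]);
translate([1103, 451, 113]) cube([95, 23, 1046]);
translate([1326, 451, 113]) cube([95, 23, 1046]);
translate([1549, 451, 113]) cube([95, 23, 1046]);
translate([1772, 451, 113]) cube([95, 23, 1046]);


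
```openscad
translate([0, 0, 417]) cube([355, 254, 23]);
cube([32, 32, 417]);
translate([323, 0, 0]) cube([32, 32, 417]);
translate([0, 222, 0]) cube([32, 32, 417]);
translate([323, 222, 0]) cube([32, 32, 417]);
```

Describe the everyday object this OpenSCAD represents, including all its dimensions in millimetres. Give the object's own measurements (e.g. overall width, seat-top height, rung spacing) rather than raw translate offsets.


A simple wooden stool: a rectangular seat 355 mm (x) by 254 mm (y), 23 mm thick, top face at z = 440 mm, on four square legs, each 32×32 mm in cross-section. The legs rest on z = 0, each flush with a corner of the seat.


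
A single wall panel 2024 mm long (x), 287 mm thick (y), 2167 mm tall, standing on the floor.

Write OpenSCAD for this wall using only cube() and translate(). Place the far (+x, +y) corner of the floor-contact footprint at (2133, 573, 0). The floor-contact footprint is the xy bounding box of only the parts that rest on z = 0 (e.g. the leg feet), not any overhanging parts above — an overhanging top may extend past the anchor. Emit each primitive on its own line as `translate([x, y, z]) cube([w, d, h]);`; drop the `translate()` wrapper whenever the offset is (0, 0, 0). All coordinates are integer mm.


translate([109, 286, 0]) cube([2024, 287, 2167]);


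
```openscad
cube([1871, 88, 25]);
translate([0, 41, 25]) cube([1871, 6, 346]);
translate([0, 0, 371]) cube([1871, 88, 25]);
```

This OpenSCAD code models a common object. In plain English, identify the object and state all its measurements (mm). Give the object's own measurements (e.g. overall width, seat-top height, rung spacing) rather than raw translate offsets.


An I-beam lying along x, 1871 mm long. Overall section height 396 mm. Two flanges 88 mm wide (y) and 25 mm thick, one on the floor and one at the top; a web 6 mm thick runs between them, centred on the flange width.


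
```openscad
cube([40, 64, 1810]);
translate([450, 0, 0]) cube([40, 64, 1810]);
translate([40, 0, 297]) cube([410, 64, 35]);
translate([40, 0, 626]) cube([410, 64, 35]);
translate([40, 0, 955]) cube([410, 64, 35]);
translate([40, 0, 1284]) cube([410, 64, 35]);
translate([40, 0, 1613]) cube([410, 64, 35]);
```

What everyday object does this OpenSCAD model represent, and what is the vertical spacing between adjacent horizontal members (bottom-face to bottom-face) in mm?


A ladder. The rung spacing is 329 mm.

Two tall 40×64 posts with 5 short bars between them — a ladder. Adjacent rungs sit at z = 297 and z = 626, so the spacing is 626 − 297 = 329 mm.


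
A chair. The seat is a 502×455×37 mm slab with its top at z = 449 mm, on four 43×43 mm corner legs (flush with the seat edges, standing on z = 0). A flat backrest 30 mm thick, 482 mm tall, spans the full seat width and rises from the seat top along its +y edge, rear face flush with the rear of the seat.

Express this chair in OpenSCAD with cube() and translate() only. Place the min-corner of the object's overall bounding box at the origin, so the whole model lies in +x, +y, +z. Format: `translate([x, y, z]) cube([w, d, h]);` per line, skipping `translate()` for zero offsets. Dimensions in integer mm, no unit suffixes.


// leg_h = 449 - 37 = 412
translate([0, 0, 412]) cube([502, 455, 37]);
cube([43, 43, 412]);
translate([459, 0, 0]) cube([43, 43, 412]);
translate([0, 412, 0]) cube([43, 43, 412]);
translate([459, 412, 0]) cube([43, 43, 412]);
translate([0, 425, 449]) cube([502, 30, 482]);


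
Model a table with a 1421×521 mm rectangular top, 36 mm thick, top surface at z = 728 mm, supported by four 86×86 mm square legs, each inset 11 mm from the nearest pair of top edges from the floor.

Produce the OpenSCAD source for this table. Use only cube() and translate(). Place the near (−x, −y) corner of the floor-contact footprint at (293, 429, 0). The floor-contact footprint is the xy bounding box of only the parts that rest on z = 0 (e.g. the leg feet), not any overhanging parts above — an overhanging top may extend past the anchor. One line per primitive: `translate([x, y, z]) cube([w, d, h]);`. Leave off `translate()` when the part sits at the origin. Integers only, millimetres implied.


translate([282, 418, 692]) cube([1421, 521, 36]);
translate([293, 429, 0]) cube([86, 86, 692]);
translate([1606, 429, 0]) cube([86, 86, 692]);
translate([293, 842, 0]) cube([86, 86, 692]);
translate([1606, 842, 0]) cube([86, 86, 692]);


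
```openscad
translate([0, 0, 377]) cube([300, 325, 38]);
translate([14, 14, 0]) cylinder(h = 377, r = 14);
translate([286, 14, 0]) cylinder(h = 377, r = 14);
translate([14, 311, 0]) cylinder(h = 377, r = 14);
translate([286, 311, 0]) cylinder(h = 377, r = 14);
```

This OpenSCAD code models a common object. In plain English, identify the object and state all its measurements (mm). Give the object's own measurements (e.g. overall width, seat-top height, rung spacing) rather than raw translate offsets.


A simple wooden stool: a rectangular seat 300 mm (x) by 325 mm (y), 38 mm thick, top face at z = 415 mm, on four round legs, each 28 mm in diameter. The legs rest on z = 0, each leg's axis is inset half a diameter from the nearest pair of seat edges (so the leg's bounding box is flush with the corner).


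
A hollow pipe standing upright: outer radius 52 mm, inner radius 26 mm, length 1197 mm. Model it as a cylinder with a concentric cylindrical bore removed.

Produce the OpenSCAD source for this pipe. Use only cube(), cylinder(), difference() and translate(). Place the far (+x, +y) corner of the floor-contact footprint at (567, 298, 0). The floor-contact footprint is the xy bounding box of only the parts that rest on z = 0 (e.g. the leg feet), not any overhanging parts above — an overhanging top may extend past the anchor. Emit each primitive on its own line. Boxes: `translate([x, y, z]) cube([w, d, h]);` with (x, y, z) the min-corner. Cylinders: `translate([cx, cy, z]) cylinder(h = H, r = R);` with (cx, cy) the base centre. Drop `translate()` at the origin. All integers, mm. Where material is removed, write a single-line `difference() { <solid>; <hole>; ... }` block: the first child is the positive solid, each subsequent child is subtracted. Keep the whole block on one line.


difference() { translate([515, 246, 0]) cylinder(h = 1197, r = 52); translate([515, 246, 0]) cylinder(h = 1197, r = 26); }


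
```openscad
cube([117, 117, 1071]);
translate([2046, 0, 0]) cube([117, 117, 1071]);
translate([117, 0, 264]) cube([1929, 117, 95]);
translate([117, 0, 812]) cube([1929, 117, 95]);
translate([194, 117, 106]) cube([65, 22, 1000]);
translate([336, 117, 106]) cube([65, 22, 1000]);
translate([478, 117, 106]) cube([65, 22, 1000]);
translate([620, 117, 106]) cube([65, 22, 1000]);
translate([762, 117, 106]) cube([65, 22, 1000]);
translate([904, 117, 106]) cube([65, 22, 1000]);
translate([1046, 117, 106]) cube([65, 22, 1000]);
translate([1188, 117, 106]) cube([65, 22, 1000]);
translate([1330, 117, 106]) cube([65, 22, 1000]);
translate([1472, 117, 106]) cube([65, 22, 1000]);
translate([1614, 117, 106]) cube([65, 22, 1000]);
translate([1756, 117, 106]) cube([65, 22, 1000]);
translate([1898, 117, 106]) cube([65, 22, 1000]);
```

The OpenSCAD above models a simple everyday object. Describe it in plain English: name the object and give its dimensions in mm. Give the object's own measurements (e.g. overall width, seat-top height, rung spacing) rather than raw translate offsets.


A fence section. Two 117×117 mm posts, 1071 mm tall, stand on the floor with a clear span of 1929 mm between their inner faces. Two horizontal rails of 117×95 mm section span the gap between the posts with their undersides at z = 264 mm and z = 812 mm, flush with the posts' −y face. 13 pickets, each 65 mm wide, 22 mm thick and 1000 mm tall, are fixed to the +y face of the rails with their bottoms at z = 106 mm, spaced across the span with a 77 mm gap after the −x post and between neighbouring pickets, with 83 mm left before the +x post.


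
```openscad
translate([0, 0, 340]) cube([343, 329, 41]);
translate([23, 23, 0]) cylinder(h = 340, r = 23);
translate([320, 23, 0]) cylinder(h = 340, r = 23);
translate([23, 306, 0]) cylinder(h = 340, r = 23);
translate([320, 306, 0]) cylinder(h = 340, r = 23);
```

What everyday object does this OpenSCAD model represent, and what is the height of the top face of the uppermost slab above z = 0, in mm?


A stool. The seat height is 381 mm.

A 343×329×41 slab at z = 340 on four corner cylinders — a stool. The seat top is 340 + 41 = 381 mm.


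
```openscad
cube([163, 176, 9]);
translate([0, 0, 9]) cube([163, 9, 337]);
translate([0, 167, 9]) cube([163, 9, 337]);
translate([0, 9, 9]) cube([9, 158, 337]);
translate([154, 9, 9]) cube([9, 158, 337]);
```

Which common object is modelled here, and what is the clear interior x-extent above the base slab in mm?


An open box. The internal width is 145 mm.

A 163×176 base slab with four walls standing on it — an open box. The base is 163 mm wide and the walls are 9 mm thick, so the internal width is 163 − 2 × 9 = 145 mm.


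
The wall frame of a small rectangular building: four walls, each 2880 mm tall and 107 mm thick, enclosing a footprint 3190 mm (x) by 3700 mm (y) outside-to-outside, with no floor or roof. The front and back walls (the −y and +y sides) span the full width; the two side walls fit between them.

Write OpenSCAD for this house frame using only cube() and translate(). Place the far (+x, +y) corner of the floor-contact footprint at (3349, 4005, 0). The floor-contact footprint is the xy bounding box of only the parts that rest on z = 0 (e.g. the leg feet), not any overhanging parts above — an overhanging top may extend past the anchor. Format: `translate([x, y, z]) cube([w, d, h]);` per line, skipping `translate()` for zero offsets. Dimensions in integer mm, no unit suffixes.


translate([159, 305, 0]) cube([3190, 107, 2880]);
translate([159, 3898, 0]) cube([3190, 107, 2880]);
translate([159, 412, 0]) cube([107, 3486, 2880]);
translate([3242, 412, 0]) cube([107, 3486, 2880]);


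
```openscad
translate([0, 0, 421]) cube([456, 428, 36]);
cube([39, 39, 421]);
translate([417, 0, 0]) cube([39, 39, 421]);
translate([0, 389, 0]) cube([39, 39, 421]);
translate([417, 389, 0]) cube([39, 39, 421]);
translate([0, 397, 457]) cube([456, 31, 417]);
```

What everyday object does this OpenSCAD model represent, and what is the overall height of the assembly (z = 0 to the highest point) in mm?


A chair. The overall height is 874 mm.

A slab on four corner posts with a tall panel at the back — a chair. The seat slab sits at z = 421 with thickness 36, and the 417 mm backrest starts at the seat top, so the overall height is 421 + 36 + 417 = 874 mm.


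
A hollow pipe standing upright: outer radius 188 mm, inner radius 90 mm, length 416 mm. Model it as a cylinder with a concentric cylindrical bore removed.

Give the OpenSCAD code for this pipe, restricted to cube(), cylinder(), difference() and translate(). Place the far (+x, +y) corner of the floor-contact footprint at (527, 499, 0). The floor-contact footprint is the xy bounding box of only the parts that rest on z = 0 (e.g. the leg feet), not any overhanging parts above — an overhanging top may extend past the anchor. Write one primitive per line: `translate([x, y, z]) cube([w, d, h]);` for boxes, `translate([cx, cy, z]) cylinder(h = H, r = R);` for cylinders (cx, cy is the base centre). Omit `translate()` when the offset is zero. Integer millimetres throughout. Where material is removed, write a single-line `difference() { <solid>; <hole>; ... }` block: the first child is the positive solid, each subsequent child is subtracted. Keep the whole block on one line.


difference() { translate([339, 311, 0]) cylinder(h = 416, r = 188); translate([339, 311, 0]) cylinder(h = 416, r = 90); }


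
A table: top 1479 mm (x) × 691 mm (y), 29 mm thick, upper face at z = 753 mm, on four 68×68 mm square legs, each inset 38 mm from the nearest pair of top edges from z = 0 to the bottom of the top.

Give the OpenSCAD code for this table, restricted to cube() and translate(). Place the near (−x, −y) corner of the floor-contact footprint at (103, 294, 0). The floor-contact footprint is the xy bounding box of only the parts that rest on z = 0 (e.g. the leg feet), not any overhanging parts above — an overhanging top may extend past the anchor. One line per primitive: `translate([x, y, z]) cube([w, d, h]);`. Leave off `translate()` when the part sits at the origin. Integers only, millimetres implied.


translate([65, 256, 724]) cube([1479, 691, 29]);
translate([103, 294, 0]) cube([68, 68, 724]);
translate([1438, 294, 0]) cube([68, 68, 724]);
translate([103, 841, 0]) cube([68, 68, 724]);
translate([1438, 841, 0]) cube([68, 68, 724]);


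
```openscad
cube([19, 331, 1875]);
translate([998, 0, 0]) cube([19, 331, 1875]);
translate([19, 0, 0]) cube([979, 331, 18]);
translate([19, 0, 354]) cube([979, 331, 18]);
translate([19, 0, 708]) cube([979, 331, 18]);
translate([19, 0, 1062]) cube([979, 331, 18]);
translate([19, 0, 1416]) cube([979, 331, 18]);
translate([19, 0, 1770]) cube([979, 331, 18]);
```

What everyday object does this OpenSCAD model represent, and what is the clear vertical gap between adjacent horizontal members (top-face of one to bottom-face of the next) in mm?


A bookshelf. The clear shelf gap is 336 mm.

Two tall side panels with 6 horizontal boards between them — a bookshelf. The first two shelf undersides are at z = 0 and z = 354; with shelf thickness 18, the clear gap is 354 − 0 − 18 = 336 mm.


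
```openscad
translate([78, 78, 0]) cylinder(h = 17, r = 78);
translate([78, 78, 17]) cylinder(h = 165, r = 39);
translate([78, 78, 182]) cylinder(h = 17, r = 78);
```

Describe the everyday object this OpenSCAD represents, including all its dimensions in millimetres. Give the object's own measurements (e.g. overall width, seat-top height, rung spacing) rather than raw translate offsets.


A spool: two coaxial disc flanges of radius 78 mm and thickness 17 mm, joined by a core cylinder of radius 39 mm and height 165 mm. The lower flange rests on z = 0 and the three cylinders share a vertical axis.


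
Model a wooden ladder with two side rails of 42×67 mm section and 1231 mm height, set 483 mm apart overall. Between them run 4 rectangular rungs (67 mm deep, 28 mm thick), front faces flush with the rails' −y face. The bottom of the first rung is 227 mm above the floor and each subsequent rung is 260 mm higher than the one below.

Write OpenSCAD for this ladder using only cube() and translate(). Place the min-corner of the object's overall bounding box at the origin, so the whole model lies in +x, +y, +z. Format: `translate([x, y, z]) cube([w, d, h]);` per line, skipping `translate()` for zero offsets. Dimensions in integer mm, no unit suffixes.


// rung span = 483 - 2*42 = 399
// rung[k] z = 227 + k*260
cube([42, 67, 1231]);
translate([441, 0, 0]) cube([42, 67, 1231]);
translate([42, 0, 227]) cube([399, 67, 28]);
translate([42, 0, 487]) cube([399, 67, 28]);
translate([42, 0, 747]) cube([399, 67, 28]);
translate([42, 0, 1007]) cube([399, 67, 28]);


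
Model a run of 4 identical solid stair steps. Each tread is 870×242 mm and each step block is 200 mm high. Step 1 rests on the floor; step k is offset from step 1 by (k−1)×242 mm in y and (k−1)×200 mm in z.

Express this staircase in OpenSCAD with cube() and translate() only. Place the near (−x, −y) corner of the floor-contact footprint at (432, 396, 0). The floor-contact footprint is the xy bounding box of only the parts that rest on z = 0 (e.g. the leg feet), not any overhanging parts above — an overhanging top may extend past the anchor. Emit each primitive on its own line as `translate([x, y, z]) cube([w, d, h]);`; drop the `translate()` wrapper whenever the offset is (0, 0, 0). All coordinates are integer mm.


translate([432, 396, 0]) cube([870, 242, 200]);
translate([432, 638, 200]) cube([870, 242, 200]);
translate([432, 880, 400]) cube([870, 242, 200]);
translate([432, 1122, 600]) cube([870, 242, 200]);


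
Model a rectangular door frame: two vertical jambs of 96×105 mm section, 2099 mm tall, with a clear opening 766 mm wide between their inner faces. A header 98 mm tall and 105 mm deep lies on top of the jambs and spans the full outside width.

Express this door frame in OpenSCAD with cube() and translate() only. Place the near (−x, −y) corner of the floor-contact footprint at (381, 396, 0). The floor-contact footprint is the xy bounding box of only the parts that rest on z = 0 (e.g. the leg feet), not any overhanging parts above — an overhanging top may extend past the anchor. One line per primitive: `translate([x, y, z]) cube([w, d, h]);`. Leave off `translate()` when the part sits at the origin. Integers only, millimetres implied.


translate([381, 396, 0]) cube([96, 105, 2099]);
translate([1243, 396, 0]) cube([96, 105, 2099]);
translate([381, 396, 2099]) cube([958, 105, 98]);


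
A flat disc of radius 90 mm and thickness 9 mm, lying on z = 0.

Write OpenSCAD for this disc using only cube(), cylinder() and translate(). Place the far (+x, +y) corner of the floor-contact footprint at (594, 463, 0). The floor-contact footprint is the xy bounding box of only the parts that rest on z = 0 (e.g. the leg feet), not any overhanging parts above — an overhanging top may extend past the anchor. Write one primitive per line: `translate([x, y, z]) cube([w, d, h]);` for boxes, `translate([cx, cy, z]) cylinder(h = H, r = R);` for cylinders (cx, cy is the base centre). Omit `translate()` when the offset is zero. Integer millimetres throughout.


translate([504, 373, 0]) cylinder(h = 9, r = 90);


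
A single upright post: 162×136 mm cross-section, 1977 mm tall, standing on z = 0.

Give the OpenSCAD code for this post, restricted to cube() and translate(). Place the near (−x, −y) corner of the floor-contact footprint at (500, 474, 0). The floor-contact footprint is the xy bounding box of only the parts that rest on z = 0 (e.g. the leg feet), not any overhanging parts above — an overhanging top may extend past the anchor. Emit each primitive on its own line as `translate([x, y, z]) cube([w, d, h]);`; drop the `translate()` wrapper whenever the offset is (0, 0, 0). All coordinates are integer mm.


translate([500, 474, 0]) cube([162, 136, 1977]);


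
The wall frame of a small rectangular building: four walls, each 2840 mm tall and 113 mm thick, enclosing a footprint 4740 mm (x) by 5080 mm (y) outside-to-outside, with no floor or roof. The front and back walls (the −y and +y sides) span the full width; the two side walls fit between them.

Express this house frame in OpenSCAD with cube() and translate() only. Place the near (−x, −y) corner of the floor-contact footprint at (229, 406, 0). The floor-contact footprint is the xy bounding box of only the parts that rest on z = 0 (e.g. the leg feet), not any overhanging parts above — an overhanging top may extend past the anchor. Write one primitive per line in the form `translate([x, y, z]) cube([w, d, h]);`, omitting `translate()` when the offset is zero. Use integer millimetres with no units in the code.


translate([229, 406, 0]) cube([4740, 113, 2840]);
translate([229, 5373, 0]) cube([4740, 113, 2840]);
translate([229, 519, 0]) cube([113, 4854, 2840]);
translate([4856, 519, 0]) cube([113, 4854, 2840]);


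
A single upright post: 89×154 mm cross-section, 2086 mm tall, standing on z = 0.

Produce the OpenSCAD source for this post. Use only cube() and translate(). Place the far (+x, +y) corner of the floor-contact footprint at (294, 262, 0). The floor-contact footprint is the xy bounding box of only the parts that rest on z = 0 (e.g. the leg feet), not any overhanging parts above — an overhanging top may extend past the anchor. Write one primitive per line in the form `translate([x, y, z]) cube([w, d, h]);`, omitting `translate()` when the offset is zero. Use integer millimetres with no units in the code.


translate([205, 108, 0]) cube([89, 154, 2086]);


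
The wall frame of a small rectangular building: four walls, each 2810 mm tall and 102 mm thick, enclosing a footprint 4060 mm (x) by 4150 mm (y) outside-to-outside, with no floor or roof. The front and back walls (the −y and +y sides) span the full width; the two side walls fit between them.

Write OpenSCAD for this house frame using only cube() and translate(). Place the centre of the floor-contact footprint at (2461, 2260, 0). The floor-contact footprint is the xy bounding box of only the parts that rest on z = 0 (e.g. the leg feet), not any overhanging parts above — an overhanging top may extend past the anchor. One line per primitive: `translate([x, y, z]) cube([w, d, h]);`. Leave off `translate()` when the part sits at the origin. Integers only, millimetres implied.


translate([431, 185, 0]) cube([4060, 102, 2810]);
translate([431, 4233, 0]) cube([4060, 102, 2810]);
translate([431, 287, 0]) cube([102, 3946, 2810]);
translate([4389, 287, 0]) cube([102, 3946, 2810]);


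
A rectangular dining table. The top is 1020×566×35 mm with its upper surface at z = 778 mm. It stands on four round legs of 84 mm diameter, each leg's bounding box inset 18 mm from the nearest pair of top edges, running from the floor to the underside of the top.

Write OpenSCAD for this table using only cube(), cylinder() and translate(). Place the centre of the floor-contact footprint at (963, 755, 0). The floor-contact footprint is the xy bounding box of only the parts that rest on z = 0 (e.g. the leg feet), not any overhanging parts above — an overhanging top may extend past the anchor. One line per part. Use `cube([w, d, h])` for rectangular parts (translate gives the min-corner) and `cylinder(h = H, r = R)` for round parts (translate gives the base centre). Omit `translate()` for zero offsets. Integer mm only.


translate([453, 472, 743]) cube([1020, 566, 35]);
translate([513, 532, 0]) cylinder(h = 743, r = 42);
translate([1413, 532, 0]) cylinder(h = 743, r = 42);
translate([513, 978, 0]) cylinder(h = 743, r = 42);
translate([1413, 978, 0]) cylinder(h = 743, r = 42);


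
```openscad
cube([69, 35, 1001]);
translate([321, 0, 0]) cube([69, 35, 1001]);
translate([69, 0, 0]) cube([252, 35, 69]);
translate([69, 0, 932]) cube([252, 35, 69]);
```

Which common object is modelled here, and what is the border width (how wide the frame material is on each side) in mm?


A picture frame. The border width is 69 mm.

Four thin pieces enclosing a rectangular opening — a picture frame. The two full-height stiles are 1001 mm tall; the top rail sits at z = 932 and is 69 mm tall, so the border above the opening is 1001 − 932 = 69 mm, matching the stile x-width.


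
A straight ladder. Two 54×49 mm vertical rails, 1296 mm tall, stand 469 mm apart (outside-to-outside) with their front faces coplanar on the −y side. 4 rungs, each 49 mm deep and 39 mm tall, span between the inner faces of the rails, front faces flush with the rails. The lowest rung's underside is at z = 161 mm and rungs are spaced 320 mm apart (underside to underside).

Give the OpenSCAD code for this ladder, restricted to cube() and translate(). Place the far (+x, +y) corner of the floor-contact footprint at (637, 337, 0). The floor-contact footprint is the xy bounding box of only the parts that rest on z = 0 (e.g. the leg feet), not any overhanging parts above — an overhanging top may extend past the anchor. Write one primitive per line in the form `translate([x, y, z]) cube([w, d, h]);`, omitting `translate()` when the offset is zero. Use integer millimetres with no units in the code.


translate([168, 288, 0]) cube([54, 49, 1296]);
translate([583, 288, 0]) cube([54, 49, 1296]);
translate([222, 288, 161]) cube([361, 49, 39]);
translate([222, 288, 481]) cube([361, 49, 39]);
translate([222, 288, 801]) cube([361, 49, 39]);
translate([222, 288, 1121]) cube([361, 49, 39]);


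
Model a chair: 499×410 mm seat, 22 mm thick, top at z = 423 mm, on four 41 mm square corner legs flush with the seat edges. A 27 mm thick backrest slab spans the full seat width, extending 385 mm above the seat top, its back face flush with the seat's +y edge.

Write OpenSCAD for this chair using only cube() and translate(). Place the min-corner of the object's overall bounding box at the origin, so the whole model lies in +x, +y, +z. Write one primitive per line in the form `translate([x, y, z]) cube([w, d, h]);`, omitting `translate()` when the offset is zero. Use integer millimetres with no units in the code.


translate([0, 0, 401]) cube([499, 410, 22]);
cube([41, 41, 401]);
translate([458, 0, 0]) cube([41, 41, 401]);
translate([0, 369, 0]) cube([41, 41, 401]);
translate([458, 369, 0]) cube([41, 41, 401]);
translate([0, 383, 423]) cube([499, 27, 385]);
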